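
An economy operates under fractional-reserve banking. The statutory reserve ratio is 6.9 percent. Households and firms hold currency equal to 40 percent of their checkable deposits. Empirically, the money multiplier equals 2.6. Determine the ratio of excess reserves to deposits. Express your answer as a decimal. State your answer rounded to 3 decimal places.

0.069

Using m = 2.6. Since m = (1 + c)/(c + rr + e), the denominator satisfies c + rr + e = (1 + c)/m = (1 + 0.4) / 2.6 ≈ 0.538462.
With c = 0.4 and rr = 0.069, the ratio of excess reserves to deposits is 0.538462 − 0.4 − 0.069 = 0.069462.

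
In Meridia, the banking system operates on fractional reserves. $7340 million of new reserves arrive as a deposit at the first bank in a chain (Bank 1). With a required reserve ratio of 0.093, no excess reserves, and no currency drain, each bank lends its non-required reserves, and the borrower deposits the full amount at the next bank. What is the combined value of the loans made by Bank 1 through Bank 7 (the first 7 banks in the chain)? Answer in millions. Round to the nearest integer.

Bank i lends (1 − rr)^i of the original deposit: Bank 1 lends 7340·0.9070 = 6657.3800, Bank 2 lends 7340·0.9070² ≈ 6038.2437, and so on.
Summing a geometric series: total = 7340·[0.9070·(1 − 0.9070^7) / (1 − 0.9070)] ≈ 35437.8020 million.

$35438 million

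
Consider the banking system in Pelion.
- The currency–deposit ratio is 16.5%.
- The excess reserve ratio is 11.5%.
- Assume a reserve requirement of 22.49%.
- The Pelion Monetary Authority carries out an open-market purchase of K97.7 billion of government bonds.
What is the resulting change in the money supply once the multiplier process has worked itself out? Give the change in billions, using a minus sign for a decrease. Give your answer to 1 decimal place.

The money multiplier is m = (1 + c) / (rr + e + c) = (1 + 0.165) / (0.2249 + 0.115 + 0.165) ≈ 2.3074.
The purchase adds 97.7 billion of base, so ΔM = m × ΔMB = 2.3074 × (+97.7) ≈ 225.433 billion.

K225.4 billion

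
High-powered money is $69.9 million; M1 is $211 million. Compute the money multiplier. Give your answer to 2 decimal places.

3.02

The money multiplier is m = M / MB = 211 / 69.9 ≈ 3.01860.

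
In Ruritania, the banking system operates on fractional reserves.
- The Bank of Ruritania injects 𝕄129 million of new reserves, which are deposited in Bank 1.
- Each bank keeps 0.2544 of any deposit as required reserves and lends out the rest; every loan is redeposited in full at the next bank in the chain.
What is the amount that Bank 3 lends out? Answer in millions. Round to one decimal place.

Each bank lends a fraction (1 − rr) = 0.7456 of the deposit it receives, so Bank 3 receives 129·0.7456^2 and lends 129·0.7456^3 ≈ 53.4697 million.

𝕄53.5 million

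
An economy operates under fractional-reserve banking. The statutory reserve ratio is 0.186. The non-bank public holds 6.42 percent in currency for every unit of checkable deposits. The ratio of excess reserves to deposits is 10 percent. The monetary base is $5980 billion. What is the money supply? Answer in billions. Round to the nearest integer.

$18172 billion

The money multiplier is m = (1 + c) / (rr + e + c) = (1 + 0.0642) / (0.186 + 0.1 + 0.0642) ≈ 3.03883.
So M = m × MB = 3.03883 × 5980 = 18172.2034 billion.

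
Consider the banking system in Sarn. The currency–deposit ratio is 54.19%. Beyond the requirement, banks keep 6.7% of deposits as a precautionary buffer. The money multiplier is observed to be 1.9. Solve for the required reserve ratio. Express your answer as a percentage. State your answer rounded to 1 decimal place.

20.3%

Using m = 1.9. Since m = (1 + c)/(c + rr + e), the denominator satisfies c + rr + e = (1 + c)/m = (1 + 0.5419) / 1.9 ≈ 0.811526.
With c = 0.5419 and e = 0.067, the required reserve ratio is 0.811526 − 0.5419 − 0.067 = 0.202626.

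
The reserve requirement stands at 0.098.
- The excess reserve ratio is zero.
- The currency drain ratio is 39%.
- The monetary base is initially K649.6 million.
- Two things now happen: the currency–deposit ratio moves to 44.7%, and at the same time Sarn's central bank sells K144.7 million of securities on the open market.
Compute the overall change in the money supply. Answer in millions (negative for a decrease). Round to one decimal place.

Before: m₁ = (1 + 0.39) / (0.098 + 0.39) ≈ 2.84836, MB₁ = 649.6, so M₁ = 2.84836 × 649.6 ≈ 1850.2947 million.
After: m₂ = (1 + 0.447) / (0.098 + 0.447) ≈ 2.65505, MB₂ = 649.6 − 144.7 = 504.9, so M₂ = 2.65505 × 504.9 ≈ 1340.5347 million.
ΔM = M₂ − M₁ = 1340.5347 − 1850.2947 = -509.76 million.

-509.8 million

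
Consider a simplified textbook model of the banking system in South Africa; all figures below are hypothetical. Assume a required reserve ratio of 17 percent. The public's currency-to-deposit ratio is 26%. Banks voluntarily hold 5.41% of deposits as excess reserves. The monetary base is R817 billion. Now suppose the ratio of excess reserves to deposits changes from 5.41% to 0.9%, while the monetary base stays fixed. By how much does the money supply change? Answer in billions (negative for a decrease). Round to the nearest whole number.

R218 billion

Initially m₁ = (1 + 0.26) / (0.17 + 0.0541 + 0.26) ≈ 2.6028, so M₁ = 2.6028 × 817 = 2126.4876 billion.
After the change m₂ = (1 + 0.26) / (0.17 + 0.009 + 0.26) ≈ 2.8702, so M₂ = 2.8702 × 817 = 2344.9534 billion.
ΔM = M₂ − M₁ = 2344.9534 − 2126.4876 = 218.4658 billion.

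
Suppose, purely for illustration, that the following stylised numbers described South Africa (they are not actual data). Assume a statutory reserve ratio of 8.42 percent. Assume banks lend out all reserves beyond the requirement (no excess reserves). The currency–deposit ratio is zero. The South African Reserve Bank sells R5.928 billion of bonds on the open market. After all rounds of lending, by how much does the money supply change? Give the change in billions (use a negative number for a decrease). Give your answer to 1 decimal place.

-70.4 billion

The simple money multiplier is m = 1/rr = 1/0.0842 ≈ 11.8765.
An open-market sale reduces the monetary base by 5.928 billion, so ΔM = m × ΔMB = 11.8765 × (−5.928) ≈ -70.4039 billion.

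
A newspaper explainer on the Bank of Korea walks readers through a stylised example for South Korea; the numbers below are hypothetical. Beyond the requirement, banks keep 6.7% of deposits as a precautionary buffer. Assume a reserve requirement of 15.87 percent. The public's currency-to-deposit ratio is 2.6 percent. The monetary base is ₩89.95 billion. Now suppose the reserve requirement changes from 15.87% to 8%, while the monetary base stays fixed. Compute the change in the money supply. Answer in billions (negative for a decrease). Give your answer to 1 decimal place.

₩166.8 billion

Initially m₁ = (1 + 0.026) / (0.1587 + 0.067 + 0.026) ≈ 4.0763, so M₁ = 4.0763 × 89.95 ≈ 366.6632 billion.
After the change m₂ = (1 + 0.026) / (0.08 + 0.067 + 0.026) ≈ 5.9306, so M₂ = 5.9306 × 89.95 ≈ 533.4575 billion.
ΔM = M₂ − M₁ = 533.4575 − 366.6632 = 166.7943 billion.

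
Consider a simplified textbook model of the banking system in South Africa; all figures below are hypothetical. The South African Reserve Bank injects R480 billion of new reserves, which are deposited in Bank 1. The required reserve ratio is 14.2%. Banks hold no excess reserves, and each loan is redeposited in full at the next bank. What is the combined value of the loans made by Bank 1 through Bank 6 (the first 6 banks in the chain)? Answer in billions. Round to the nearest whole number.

R1743 billion

Bank i lends (1 − rr)^i of the original deposit: Bank 1 lends 480·0.8580 = 411.8400, Bank 2 lends 480·0.8580² ≈ 353.3587, and so on.
Summing a geometric series: total = 480·[0.8580·(1 − 0.8580^6) / (1 − 0.8580)] ≈ 1743.2003 billion.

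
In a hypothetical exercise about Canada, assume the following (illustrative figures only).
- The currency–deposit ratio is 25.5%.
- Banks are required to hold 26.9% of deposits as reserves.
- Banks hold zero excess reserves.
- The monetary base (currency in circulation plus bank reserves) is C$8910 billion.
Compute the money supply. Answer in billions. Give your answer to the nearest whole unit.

The money multiplier is m = (1 + c) / (rr + c) = (1 + 0.255) / (0.269 + 0.255) ≈ 2.39504.
So M = m × MB = 2.39504 × 8910 = 21339.8064 billion.

C$21340 billion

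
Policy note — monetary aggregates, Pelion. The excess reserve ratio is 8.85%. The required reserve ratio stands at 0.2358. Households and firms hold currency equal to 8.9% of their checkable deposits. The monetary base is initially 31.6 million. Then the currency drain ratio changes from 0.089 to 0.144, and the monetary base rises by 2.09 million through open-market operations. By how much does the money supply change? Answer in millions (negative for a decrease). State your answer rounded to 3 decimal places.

Before: m₁ = (1 + 0.089) / (0.2358 + 0.0885 + 0.089) ≈ 2.634890, MB₁ = 31.6, so M₁ = 2.634890 × 31.6 ≈ 83.2625 million.
After: m₂ = (1 + 0.144) / (0.2358 + 0.0885 + 0.144) ≈ 2.442878, MB₂ = 31.6 + 2.09 = 33.69, so M₂ = 2.442878 × 33.69 ≈ 82.3006 million.
ΔM = M₂ − M₁ = 82.3006 − 83.2625 = -0.9619 million.

-0.962 million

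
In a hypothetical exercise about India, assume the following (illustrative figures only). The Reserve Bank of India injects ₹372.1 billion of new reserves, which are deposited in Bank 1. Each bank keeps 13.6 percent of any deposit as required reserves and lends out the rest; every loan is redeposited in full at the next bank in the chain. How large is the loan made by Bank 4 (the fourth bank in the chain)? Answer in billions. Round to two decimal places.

₹207.36 billion

Each bank lends a fraction (1 − rr) = 0.8640 of the deposit it receives, so Bank 4 receives 372.1·0.8640^3 and lends 372.1·0.8640^4 ≈ 207.3551 billion.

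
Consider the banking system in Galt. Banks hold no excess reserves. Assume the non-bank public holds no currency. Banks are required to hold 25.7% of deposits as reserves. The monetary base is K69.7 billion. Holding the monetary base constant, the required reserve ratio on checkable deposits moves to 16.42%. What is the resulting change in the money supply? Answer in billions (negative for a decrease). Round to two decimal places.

Initially m₁ = 1 / (0.257) ≈ 3.89105, so M₁ = 3.89105 × 69.7 ≈ 271.2062 billion.
After the change m₂ = 1 / (0.1642) ≈ 6.09013, so M₂ = 6.09013 × 69.7 ≈ 424.4821 billion.
ΔM = M₂ − M₁ = 424.4821 − 271.2062 = 153.2759 billion.

K153.28 billion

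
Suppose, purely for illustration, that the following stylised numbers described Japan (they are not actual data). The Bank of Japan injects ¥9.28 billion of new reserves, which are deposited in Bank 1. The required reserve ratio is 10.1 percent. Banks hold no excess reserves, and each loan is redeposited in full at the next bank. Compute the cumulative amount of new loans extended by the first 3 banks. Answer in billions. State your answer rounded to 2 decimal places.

Bank i lends (1 − rr)^i of the original deposit: Bank 1 lends 9.28·0.8990 ≈ 8.3427, Bank 2 lends 9.28·0.8990² ≈ 7.5001, and so on.
Summing a geometric series: total = 9.28·[0.8990·(1 − 0.8990^3) / (1 − 0.8990)] ≈ 22.5854 billion.

¥22.59 billion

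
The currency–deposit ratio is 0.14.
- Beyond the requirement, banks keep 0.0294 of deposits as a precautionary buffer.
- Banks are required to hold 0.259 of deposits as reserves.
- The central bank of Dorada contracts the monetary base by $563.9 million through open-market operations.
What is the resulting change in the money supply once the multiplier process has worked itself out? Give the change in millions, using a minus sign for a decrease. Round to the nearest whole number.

The money multiplier is m = (1 + c) / (rr + e + c) = (1 + 0.14) / (0.259 + 0.0294 + 0.14) ≈ 2.6611.
The sale removes 563.9 million of base, so ΔM = m × ΔMB = 2.6611 × (−563.9) ≈ -1500.5943 million.

-1501 million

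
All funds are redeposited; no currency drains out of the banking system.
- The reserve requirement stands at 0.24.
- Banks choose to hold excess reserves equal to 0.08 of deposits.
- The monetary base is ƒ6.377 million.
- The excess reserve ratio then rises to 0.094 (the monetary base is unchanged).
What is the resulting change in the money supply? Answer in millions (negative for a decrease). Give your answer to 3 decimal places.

-0.835 million

Initially m₁ = 1 / (0.24 + 0.08) = 3.12500, so M₁ = 3.12500 × 6.377 ≈ 19.9281 million.
After the change m₂ = 1 / (0.24 + 0.094) ≈ 2.99401, so M₂ = 2.99401 × 6.377 ≈ 19.0928 million.
ΔM = M₂ − M₁ = 19.0928 − 19.9281 = -0.8353 million.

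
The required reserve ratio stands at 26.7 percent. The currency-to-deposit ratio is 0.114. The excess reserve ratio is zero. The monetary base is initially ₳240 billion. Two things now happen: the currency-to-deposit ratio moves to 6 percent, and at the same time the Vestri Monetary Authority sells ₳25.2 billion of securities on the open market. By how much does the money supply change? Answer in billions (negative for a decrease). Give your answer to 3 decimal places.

Before: m₁ = (1 + 0.114) / (0.267 + 0.114) ≈ 2.9238845, MB₁ = 240, so M₁ = 2.9238845 × 240 ≈ 701.7323 billion.
After: m₂ = (1 + 0.06) / (0.267 + 0.06) ≈ 3.2415902, MB₂ = 240 − 25.2 = 214.8, so M₂ = 3.2415902 × 214.8 ≈ 696.2936 billion.
ΔM = M₂ − M₁ = 696.2936 − 701.7323 = -5.4387 billion.

-5.439 billion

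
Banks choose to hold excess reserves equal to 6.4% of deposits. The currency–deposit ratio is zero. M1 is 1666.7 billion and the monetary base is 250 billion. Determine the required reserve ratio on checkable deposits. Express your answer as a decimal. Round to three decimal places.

0.086

Using m = M/MB = 1666.7/250 = 6.666800. Since m = (1 + c)/(c + rr + e), the denominator satisfies c + rr + e = (1 + c)/m = (1 + 0) / 6.666800 = 0.149997.
With c = 0 and e = 0.064, the required reserve ratio on checkable deposits is 0.149997 − 0 − 0.064 = 0.085997.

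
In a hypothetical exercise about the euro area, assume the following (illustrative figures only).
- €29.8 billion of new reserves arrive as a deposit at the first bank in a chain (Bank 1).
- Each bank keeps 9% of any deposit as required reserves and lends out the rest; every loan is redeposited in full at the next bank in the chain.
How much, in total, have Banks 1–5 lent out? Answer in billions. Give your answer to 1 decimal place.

€113.3 billion

Bank i lends (1 − rr)^i of the original deposit: Bank 1 lends 29.8·0.9100 = 27.1180, Bank 2 lends 29.8·0.9100² ≈ 24.6774, and so on.
Summing a geometric series: total = 29.8·[0.9100·(1 − 0.9100^5) / (1 − 0.9100)] ≈ 113.2833 billion.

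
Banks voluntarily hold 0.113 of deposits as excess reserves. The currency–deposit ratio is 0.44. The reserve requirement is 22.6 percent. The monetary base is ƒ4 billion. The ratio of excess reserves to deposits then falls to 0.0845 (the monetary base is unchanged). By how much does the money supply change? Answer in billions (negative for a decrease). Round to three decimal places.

ƒ0.281 billion

Initially m₁ = (1 + 0.44) / (0.226 + 0.113 + 0.44) ≈ 1.84852, so M₁ = 1.84852 × 4 ≈ 7.3941 billion.
After the change m₂ = (1 + 0.44) / (0.226 + 0.0845 + 0.44) ≈ 1.91872, so M₂ = 1.91872 × 4 ≈ 7.6749 billion.
ΔM = M₂ − M₁ = 7.6749 − 7.3941 = 0.2808 billion.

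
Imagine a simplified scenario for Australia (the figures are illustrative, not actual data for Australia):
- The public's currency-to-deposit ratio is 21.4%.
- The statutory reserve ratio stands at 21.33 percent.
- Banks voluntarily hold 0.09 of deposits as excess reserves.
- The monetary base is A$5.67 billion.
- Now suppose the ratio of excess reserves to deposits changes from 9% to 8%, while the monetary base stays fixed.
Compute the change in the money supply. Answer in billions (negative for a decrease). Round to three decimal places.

A$0.262 billion

Initially m₁ = (1 + 0.214) / (0.2133 + 0.09 + 0.214) ≈ 2.34680, so M₁ = 2.34680 × 5.67 ≈ 13.3064 billion.
After the change m₂ = (1 + 0.214) / (0.2133 + 0.08 + 0.214) ≈ 2.39306, so M₂ = 2.39306 × 5.67 ≈ 13.5687 billion.
ΔM = M₂ − M₁ = 13.5687 − 13.3064 = 0.2623 billion.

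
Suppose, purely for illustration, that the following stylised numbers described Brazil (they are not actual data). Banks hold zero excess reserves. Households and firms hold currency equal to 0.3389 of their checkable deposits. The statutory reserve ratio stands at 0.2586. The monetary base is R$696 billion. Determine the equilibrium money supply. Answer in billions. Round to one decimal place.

The money multiplier is m = (1 + c) / (rr + c) = (1 + 0.3389) / (0.2586 + 0.3389) ≈ 2.24084.
So M = m × MB = 2.24084 × 696 ≈ 1559.6246 billion.

R$1559.6 billion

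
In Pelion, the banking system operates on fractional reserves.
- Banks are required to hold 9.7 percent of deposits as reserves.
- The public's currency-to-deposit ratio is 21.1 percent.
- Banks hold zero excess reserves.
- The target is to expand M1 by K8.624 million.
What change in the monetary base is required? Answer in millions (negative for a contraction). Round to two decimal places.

The money multiplier is m = (1 + c) / (rr + c) = (1 + 0.211) / (0.097 + 0.211) ≈ 3.9318.
ΔMB = ΔM / m = (+8.624) / 3.9318 ≈ 2.1934 million.

K2.19 million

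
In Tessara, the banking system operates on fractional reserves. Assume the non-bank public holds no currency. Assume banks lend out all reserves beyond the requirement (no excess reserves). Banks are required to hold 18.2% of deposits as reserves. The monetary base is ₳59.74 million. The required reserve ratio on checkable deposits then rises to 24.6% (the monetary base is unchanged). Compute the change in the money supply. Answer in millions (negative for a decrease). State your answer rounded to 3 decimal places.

Initially m₁ = 1 / (0.182) ≈ 5.494505, so M₁ = 5.494505 × 59.74 ≈ 328.2417 million.
After the change m₂ = 1 / (0.246) ≈ 4.065041, so M₂ = 4.065041 × 59.74 ≈ 242.8455 million.
ΔM = M₂ − M₁ = 242.8455 − 328.2417 = -85.3962 million.

-85.396 million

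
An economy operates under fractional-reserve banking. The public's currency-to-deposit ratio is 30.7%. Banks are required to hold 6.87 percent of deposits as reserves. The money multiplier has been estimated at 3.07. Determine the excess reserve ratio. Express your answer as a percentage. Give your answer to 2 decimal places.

Using m = 3.07. Since m = (1 + c)/(c + rr + e), the denominator satisfies c + rr + e = (1 + c)/m = (1 + 0.307) / 3.07 ≈ 0.425733.
With c = 0.307 and rr = 0.0687, the excess reserve ratio is 0.425733 − 0.307 − 0.0687 = 0.050033.

5.00%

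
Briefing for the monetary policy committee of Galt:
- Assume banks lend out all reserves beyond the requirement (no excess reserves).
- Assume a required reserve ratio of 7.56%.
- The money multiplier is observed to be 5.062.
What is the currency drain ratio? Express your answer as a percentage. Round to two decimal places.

15.20%

Using m = 5.062. From m = (1 + c)/(c + rr + e), rearranging gives 1 + c = m·(c + rr + e), so c·(1 − m) = m·(rr + e) − 1.
Hence c = [m·(rr + e) − 1]/(1 − m) = [5.062 × (0.0756 + 0) − 1] / (1 − 5.062) ≈ 0.151973.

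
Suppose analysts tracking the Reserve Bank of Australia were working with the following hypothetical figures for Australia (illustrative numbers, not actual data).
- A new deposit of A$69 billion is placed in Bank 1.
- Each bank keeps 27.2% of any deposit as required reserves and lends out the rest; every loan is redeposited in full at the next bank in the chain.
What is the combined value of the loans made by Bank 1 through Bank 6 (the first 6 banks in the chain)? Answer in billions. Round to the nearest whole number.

Bank i lends (1 − rr)^i of the original deposit: Bank 1 lends 69·0.7280 = 50.2320, Bank 2 lends 69·0.7280² ≈ 36.5689, and so on.
Summing a geometric series: total = 69·[0.7280·(1 − 0.7280^6) / (1 − 0.7280)] ≈ 157.1849 billion.

A$157 billion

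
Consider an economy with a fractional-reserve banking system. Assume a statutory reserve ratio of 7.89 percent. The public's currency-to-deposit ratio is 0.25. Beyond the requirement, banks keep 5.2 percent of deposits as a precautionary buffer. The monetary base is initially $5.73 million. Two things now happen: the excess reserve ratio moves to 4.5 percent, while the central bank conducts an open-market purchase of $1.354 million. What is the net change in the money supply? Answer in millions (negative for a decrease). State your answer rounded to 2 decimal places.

Before: m₁ = (1 + 0.25) / (0.0789 + 0.052 + 0.25) ≈ 3.2817, MB₁ = 5.73, so M₁ = 3.2817 × 5.73 ≈ 18.8041 million.
After: m₂ = (1 + 0.25) / (0.0789 + 0.045 + 0.25) ≈ 3.3431, MB₂ = 5.73 + 1.354 = 7.084, so M₂ = 3.3431 × 7.084 ≈ 23.6825 million.
ΔM = M₂ − M₁ = 23.6825 − 18.8041 = 4.8784 million.

$4.88 million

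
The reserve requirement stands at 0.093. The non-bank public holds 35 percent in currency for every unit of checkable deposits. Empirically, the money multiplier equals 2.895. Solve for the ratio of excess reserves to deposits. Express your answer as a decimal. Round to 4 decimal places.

0.0233

Using m = 2.895. Since m = (1 + c)/(c + rr + e), the denominator satisfies c + rr + e = (1 + c)/m = (1 + 0.35) / 2.895 ≈ 0.466321.
With c = 0.35 and rr = 0.093, the ratio of excess reserves to deposits is 0.466321 − 0.35 − 0.093 = 0.023321.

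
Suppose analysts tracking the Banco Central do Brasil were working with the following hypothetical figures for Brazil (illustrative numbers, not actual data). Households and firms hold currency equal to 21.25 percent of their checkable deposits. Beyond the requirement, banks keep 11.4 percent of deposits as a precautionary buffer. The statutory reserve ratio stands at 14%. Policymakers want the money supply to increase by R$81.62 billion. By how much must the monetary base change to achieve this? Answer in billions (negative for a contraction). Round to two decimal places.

R$31.40 billion

The money multiplier is m = (1 + c) / (rr + e + c) = (1 + 0.2125) / (0.14 + 0.114 + 0.2125) ≈ 2.59914.
ΔMB = ΔM / m = (+81.62) / 2.59914 ≈ 31.4027 billion.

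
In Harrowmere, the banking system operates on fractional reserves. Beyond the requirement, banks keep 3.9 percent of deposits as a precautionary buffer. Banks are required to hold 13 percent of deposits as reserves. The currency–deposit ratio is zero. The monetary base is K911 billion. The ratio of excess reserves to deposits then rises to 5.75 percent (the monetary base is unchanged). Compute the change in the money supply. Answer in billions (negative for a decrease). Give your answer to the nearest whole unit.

-532 billion

Initially m₁ = 1 / (0.13 + 0.039) ≈ 5.9172, so M₁ = 5.9172 × 911 = 5390.5692 billion.
After the change m₂ = 1 / (0.13 + 0.0575) ≈ 5.3333, so M₂ = 5.3333 × 911 = 4858.6363 billion.
ΔM = M₂ − M₁ = 4858.6363 − 5390.5692 = -531.9329 billion.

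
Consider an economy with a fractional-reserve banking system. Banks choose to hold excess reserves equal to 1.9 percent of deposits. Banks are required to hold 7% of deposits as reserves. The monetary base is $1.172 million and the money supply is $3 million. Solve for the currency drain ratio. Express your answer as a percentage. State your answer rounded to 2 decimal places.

49.51%

Using m = M/MB = 3/1.172 ≈ 2.559727. From m = (1 + c)/(c + rr + e), rearranging gives 1 + c = m·(c + rr + e), so c·(1 − m) = m·(rr + e) − 1.
Hence c = [m·(rr + e) − 1]/(1 − m) = [2.559727 × (0.07 + 0.019) − 1] / (1 − 2.559727) ≈ 0.495077.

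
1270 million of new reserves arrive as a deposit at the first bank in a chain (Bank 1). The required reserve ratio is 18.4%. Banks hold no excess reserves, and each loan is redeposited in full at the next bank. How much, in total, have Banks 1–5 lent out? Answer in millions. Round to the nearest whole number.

Bank i lends (1 − rr)^i of the original deposit: Bank 1 lends 1270·0.8160 = 1036.3200, Bank 2 lends 1270·0.8160² ≈ 845.6371, and so on.
Summing a geometric series: total = 1270·[0.8160·(1 − 0.8160^5) / (1 − 0.8160)] ≈ 3594.5368 million.

3595 million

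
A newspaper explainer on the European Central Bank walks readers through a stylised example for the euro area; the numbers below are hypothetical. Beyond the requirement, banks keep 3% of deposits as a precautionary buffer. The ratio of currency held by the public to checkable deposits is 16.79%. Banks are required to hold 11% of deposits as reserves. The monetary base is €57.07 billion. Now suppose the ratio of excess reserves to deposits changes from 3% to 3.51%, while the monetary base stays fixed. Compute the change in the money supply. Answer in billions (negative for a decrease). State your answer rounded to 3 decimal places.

-3.527 billion

Initially m₁ = (1 + 0.1679) / (0.11 + 0.03 + 0.1679) ≈ 3.793115, so M₁ = 3.793115 × 57.07 ≈ 216.4731 billion.
After the change m₂ = (1 + 0.1679) / (0.11 + 0.0351 + 0.1679) ≈ 3.731310, so M₂ = 3.731310 × 57.07 ≈ 212.9459 billion.
ΔM = M₂ − M₁ = 212.9459 − 216.4731 = -3.5272 billion.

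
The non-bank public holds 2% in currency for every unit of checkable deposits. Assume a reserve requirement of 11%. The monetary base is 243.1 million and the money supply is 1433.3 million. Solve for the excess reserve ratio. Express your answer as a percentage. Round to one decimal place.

Using m = M/MB = 1433.3/243.1 ≈ 5.895928. Since m = (1 + c)/(c + rr + e), the denominator satisfies c + rr + e = (1 + c)/m = (1 + 0.02) / 5.895928 ≈ 0.173001.
With c = 0.02 and rr = 0.11, the excess reserve ratio is 0.173001 − 0.02 − 0.11 = 0.043001.

4.3%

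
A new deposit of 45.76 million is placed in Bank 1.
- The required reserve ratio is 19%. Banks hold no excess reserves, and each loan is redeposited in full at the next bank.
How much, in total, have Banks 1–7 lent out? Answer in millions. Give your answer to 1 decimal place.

150.5 million

Bank i lends (1 − rr)^i of the original deposit: Bank 1 lends 45.76·0.8100 = 37.0656, Bank 2 lends 45.76·0.8100² ≈ 30.0231, and so on.
Summing a geometric series: total = 45.76·[0.8100·(1 − 0.8100^7) / (1 − 0.8100)] ≈ 150.4536 million.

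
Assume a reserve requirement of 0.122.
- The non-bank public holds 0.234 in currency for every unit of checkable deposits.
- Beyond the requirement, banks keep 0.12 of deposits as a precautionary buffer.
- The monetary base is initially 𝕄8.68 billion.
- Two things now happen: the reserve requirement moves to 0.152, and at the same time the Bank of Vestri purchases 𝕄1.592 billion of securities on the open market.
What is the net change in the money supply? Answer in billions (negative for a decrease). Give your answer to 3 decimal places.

𝕄2.548 billion

Before: m₁ = (1 + 0.234) / (0.122 + 0.12 + 0.234) ≈ 2.592437, MB₁ = 8.68, so M₁ = 2.592437 × 8.68 ≈ 22.5024 billion.
After: m₂ = (1 + 0.234) / (0.152 + 0.12 + 0.234) ≈ 2.438735, MB₂ = 8.68 + 1.592 = 10.272, so M₂ = 2.438735 × 10.272 ≈ 25.0507 billion.
ΔM = M₂ − M₁ = 25.0507 − 22.5024 = 2.5483 billion.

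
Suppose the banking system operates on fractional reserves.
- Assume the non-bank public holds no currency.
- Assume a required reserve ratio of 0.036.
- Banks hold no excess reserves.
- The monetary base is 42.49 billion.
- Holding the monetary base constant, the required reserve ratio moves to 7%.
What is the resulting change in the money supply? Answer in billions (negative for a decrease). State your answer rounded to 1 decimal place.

-573.3 billion

Initially m₁ = 1 / (0.036) ≈ 27.7778, so M₁ = 27.7778 × 42.49 ≈ 1180.2787 billion.
After the change m₂ = 1 / (0.07) ≈ 14.2857, so M₂ = 14.2857 × 42.49 ≈ 606.9994 billion.
ΔM = M₂ − M₁ = 606.9994 − 1180.2787 = -573.2793 billion.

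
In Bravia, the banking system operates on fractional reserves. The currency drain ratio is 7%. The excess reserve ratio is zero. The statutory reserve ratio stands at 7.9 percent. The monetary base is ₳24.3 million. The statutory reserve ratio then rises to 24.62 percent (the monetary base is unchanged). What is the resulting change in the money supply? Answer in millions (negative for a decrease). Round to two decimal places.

-92.27 million

Initially m₁ = (1 + 0.07) / (0.079 + 0.07) ≈ 7.18121, so M₁ = 7.18121 × 24.3 ≈ 174.5034 million.
After the change m₂ = (1 + 0.07) / (0.2462 + 0.07) ≈ 3.38393, so M₂ = 3.38393 × 24.3 ≈ 82.2295 million.
ΔM = M₂ − M₁ = 82.2295 − 174.5034 = -92.2739 million.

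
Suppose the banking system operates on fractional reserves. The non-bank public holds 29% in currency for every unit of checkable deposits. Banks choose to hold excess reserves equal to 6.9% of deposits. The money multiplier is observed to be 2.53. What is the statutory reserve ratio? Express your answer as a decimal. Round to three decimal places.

Using m = 2.53. Since m = (1 + c)/(c + rr + e), the denominator satisfies c + rr + e = (1 + c)/m = (1 + 0.29) / 2.53 ≈ 0.509881.
With c = 0.29 and e = 0.069, the statutory reserve ratio is 0.509881 − 0.29 − 0.069 = 0.150881.

0.151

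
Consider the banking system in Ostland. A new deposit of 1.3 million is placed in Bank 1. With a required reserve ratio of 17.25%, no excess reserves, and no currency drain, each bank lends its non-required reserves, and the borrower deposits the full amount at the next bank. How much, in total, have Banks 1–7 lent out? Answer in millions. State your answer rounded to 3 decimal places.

Bank i lends (1 − rr)^i of the original deposit: Bank 1 lends 1.3·0.8275 ≈ 1.0757, Bank 2 lends 1.3·0.8275² ≈ 0.8902, and so on.
Summing a geometric series: total = 1.3·[0.8275·(1 − 0.8275^7) / (1 − 0.8275)] ≈ 4.5793 million.

4.579 million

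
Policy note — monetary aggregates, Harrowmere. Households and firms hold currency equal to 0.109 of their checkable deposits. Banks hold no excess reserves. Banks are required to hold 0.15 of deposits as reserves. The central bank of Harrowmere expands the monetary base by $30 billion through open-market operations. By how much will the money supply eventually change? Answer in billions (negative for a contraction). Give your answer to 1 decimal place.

The money multiplier is m = (1 + c) / (rr + c) = (1 + 0.109) / (0.15 + 0.109) ≈ 4.2819.
The purchase adds 30 billion of base, so ΔM = m × ΔMB = 4.2819 × (+30) = 128.457 billion.

$128.5 billion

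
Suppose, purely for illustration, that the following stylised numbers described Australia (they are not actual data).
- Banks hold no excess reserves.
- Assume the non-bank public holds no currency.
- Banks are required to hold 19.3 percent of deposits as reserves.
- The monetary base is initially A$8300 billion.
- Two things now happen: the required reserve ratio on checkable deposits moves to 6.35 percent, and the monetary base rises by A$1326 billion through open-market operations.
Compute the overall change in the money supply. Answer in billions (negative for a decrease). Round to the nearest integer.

A$108585 billion

Before: m₁ = 1 / (0.193) ≈ 5.18135, MB₁ = 8300, so M₁ = 5.18135 × 8300 = 43005.205 billion.
After: m₂ = 1 / (0.0635) ≈ 15.74803, MB₂ = 8300 + 1326 = 9626, so M₂ = 15.74803 × 9626 ≈ 151590.5368 billion.
ΔM = M₂ − M₁ = 151590.5368 − 43005.205 = 108585.3318 billion.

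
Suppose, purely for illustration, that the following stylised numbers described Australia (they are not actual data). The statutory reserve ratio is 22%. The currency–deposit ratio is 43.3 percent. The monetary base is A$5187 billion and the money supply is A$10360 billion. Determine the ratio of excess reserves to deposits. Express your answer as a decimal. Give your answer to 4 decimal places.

0.0645

Using m = M/MB = 10360/5187 ≈ 1.997301. Since m = (1 + c)/(c + rr + e), the denominator satisfies c + rr + e = (1 + c)/m = (1 + 0.433) / 1.997301 ≈ 0.717468.
With c = 0.433 and rr = 0.22, the ratio of excess reserves to deposits is 0.717468 − 0.433 − 0.22 = 0.064468.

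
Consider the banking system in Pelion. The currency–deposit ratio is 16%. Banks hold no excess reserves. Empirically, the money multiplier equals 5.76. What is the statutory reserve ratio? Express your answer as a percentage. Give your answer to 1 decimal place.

4.1%

Using m = 5.76. Since m = (1 + c)/(c + rr + e), the denominator satisfies c + rr + e = (1 + c)/m = (1 + 0.16) / 5.76 ≈ 0.201389.
With c = 0.16 and e = 0, the statutory reserve ratio is 0.201389 − 0.16 − 0 = 0.041389.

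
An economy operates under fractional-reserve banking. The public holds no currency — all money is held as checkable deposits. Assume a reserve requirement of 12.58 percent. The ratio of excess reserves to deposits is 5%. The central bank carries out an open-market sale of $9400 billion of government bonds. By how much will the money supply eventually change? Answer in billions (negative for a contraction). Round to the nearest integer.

The money multiplier is m = 1 / (rr + e) = 1 / (0.1258 + 0.05) ≈ 5.68828.
The sale removes 9400 billion of base, so ΔM = m × ΔMB = 5.68828 × (−9400) = -53469.832 billion.

-53470 billion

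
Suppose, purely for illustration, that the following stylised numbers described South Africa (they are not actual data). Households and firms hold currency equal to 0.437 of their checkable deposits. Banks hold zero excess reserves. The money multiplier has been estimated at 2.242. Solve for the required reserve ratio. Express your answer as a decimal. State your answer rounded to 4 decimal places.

Using m = 2.242. Since m = (1 + c)/(c + rr + e), the denominator satisfies c + rr + e = (1 + c)/m = (1 + 0.437) / 2.242 ≈ 0.640946.
With c = 0.437 and e = 0, the required reserve ratio is 0.640946 − 0.437 − 0 = 0.203946.

0.2039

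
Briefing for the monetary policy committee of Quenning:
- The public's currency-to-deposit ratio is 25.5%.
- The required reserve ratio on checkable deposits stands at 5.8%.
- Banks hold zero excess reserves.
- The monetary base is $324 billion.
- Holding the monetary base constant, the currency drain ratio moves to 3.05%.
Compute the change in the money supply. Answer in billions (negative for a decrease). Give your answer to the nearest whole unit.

$2474 billion

Initially m₁ = (1 + 0.255) / (0.058 + 0.255) ≈ 4.0096, so M₁ = 4.0096 × 324 = 1299.1104 billion.
After the change m₂ = (1 + 0.0305) / (0.058 + 0.0305) ≈ 11.6441, so M₂ = 11.6441 × 324 = 3772.6884 billion.
ΔM = M₂ − M₁ = 3772.6884 − 1299.1104 = 2473.578 billion.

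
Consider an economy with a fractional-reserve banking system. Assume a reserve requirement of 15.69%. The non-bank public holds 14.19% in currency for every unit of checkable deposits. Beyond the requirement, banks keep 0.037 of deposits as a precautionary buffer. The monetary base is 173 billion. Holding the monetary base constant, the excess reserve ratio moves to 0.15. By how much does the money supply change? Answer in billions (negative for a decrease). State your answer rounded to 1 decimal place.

-148.1 billion

Initially m₁ = (1 + 0.1419) / (0.1569 + 0.037 + 0.1419) ≈ 3.40054, so M₁ = 3.40054 × 173 ≈ 588.2934 billion.
After the change m₂ = (1 + 0.1419) / (0.1569 + 0.15 + 0.1419) ≈ 2.54434, so M₂ = 2.54434 × 173 ≈ 440.1708 billion.
ΔM = M₂ − M₁ = 440.1708 − 588.2934 = -148.1226 billion.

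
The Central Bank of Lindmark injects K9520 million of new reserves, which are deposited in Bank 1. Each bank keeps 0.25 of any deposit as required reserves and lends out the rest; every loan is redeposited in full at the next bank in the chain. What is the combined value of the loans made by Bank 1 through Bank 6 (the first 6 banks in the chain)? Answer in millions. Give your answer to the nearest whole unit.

Bank i lends (1 − rr)^i of the original deposit: Bank 1 lends 9520·0.7500 = 7140.0000, Bank 2 lends 9520·0.7500² = 5355.0000, and so on.
Summing a geometric series: total = 9520·[0.7500·(1 − 0.7500^6) / (1 − 0.7500)] ≈ 23476.9336 million.

K23477 million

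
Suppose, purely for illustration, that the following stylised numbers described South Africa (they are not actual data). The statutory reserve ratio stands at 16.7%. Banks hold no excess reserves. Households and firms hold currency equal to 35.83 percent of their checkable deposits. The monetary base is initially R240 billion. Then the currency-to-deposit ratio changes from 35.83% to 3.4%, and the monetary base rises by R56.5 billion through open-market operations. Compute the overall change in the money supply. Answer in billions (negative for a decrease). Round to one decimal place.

R904.7 billion

Before: m₁ = (1 + 0.3583) / (0.167 + 0.3583) ≈ 2.58576, MB₁ = 240, so M₁ = 2.58576 × 240 = 620.5824 billion.
After: m₂ = (1 + 0.034) / (0.167 + 0.034) ≈ 5.14428, MB₂ = 240 + 56.5 = 296.5, so M₂ = 5.14428 × 296.5 ≈ 1525.279 billion.
ΔM = M₂ − M₁ = 1525.279 − 620.5824 = 904.6966 billion.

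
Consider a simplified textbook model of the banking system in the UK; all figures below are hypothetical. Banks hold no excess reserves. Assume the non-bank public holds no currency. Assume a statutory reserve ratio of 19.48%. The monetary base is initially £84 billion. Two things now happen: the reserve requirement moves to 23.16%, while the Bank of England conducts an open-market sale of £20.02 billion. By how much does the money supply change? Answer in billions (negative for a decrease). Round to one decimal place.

-155.0 billion

Before: m₁ = 1 / (0.1948) ≈ 5.1335, MB₁ = 84, so M₁ = 5.1335 × 84 = 431.214 billion.
After: m₂ = 1 / (0.2316) ≈ 4.3178, MB₂ = 84 − 20.02 = 63.98, so M₂ = 4.3178 × 63.98 ≈ 276.2528 billion.
ΔM = M₂ − M₁ = 276.2528 − 431.214 = -154.9612 billion.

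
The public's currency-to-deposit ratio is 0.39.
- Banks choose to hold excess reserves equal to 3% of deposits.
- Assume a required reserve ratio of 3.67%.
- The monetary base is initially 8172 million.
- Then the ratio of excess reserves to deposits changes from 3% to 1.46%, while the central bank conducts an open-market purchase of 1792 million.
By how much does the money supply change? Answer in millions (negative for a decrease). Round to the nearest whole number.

6512 million

Before: m₁ = (1 + 0.39) / (0.0367 + 0.03 + 0.39) ≈ 3.04357, MB₁ = 8172, so M₁ = 3.04357 × 8172 ≈ 24872.054 million.
After: m₂ = (1 + 0.39) / (0.0367 + 0.0146 + 0.39) ≈ 3.14978, MB₂ = 8172 + 1792 = 9964, so M₂ = 3.14978 × 9964 ≈ 31384.4079 million.
ΔM = M₂ − M₁ = 31384.4079 − 24872.054 = 6512.3539 million.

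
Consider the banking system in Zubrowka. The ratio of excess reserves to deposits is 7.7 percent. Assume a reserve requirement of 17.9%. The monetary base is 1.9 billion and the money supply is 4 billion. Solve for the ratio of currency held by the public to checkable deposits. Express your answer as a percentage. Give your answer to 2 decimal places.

41.71%

Using m = M/MB = 4/1.9 ≈ 2.105263. From m = (1 + c)/(c + rr + e), rearranging gives 1 + c = m·(c + rr + e), so c·(1 − m) = m·(rr + e) − 1.
Hence c = [m·(rr + e) − 1]/(1 − m) = [2.105263 × (0.179 + 0.077) − 1] / (1 − 2.105263) ≈ 0.417143.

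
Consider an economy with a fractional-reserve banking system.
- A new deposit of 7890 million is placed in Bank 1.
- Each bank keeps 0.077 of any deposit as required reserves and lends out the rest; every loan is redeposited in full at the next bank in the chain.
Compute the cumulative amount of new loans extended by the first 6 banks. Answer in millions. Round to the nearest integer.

36099 million

Bank i lends (1 − rr)^i of the original deposit: Bank 1 lends 7890·0.9230 = 7282.4700, Bank 2 lends 7890·0.9230² ≈ 6721.7198, and so on.
Summing a geometric series: total = 7890·[0.9230·(1 − 0.9230^6) / (1 − 0.9230)] ≈ 36098.7684 million.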